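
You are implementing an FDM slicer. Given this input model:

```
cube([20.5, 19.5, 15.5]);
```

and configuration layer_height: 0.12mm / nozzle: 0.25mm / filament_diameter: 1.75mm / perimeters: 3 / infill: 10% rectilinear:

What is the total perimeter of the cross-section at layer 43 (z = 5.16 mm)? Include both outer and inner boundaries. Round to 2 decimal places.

80.00 mm

At z = 5.16 mm: the cube is present — its section is the full 20.5×19.5 rectangle (perimeter 80.00 mm). Overall, the cross-section is a single solid region. Total boundary length (outer) = 80.00 mm.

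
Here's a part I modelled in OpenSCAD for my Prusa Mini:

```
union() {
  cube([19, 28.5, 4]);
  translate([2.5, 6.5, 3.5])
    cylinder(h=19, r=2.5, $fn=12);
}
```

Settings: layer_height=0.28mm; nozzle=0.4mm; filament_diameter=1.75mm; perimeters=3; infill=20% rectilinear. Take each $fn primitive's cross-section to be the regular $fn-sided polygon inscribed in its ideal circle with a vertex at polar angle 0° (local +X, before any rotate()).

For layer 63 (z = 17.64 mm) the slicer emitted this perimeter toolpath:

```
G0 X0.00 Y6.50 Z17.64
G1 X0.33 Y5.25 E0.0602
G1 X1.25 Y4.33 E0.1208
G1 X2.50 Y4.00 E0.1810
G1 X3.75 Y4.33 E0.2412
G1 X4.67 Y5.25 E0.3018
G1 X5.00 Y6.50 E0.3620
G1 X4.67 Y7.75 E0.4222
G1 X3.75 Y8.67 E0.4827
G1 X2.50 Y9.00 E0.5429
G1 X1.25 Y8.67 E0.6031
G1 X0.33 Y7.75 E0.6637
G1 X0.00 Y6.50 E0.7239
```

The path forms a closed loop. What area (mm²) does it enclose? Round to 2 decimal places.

Apply the shoelace formula to the sequence of (X, Y) vertices; enclosed area = 18.79 mm².

18.79 mm²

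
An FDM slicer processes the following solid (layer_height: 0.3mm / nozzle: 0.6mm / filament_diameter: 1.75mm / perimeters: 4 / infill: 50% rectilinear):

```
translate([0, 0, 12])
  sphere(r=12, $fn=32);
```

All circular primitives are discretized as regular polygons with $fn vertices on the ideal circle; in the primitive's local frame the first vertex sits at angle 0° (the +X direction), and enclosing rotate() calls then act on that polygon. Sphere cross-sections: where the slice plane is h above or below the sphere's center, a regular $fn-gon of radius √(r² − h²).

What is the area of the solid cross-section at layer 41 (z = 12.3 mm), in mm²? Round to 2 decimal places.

449.21 mm²

At z = 12.3 mm: the r=12 sphere slices to a regular 32-gon of circumradius 11.996 (√(r²−h²) with h=0.3 from center) (area = (32/2)·11.996²·sin(360°/32) = 449.21 mm²). Overall, the cross-section is a single solid region. Net area = 449.21 mm².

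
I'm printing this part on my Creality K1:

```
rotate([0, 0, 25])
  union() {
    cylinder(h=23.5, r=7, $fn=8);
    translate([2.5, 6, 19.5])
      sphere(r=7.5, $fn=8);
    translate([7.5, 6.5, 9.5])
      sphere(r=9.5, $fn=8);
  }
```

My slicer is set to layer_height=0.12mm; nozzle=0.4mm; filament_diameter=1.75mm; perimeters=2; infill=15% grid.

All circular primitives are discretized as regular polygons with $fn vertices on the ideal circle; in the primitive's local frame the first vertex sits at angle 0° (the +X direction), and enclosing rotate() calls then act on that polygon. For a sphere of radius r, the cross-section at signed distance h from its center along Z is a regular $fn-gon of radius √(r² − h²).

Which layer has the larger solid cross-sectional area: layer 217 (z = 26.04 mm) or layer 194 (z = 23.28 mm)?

layer 194 (z = 23.28 mm)

Layer 217 (z = 26.04): the cylinder does not reach this height (z outside [0, 23.5]); the r=7.5 sphere at (2.5, 6) slices to a regular 8-gon of circumradius 3.671 (√(r²−h²) with h=6.54 from center) (area = (8/2)·3.671²·sin(360°/8) = 38.12 mm²); the sphere at (7.5, 6.5) does not reach this height (|z−center|=16.540 > r=9.5); Taking the union: only the r=7.5 sphere at (2.5, 6) is present, so the union is just that shape — area = 38.12 mm²; (rotated 25° about Z; rotation is an isometry so areas/perimeters/island counts are preserved). So its area = 38.12 mm². Layer 194 (z = 23.28): the cylinder: section is a regular 8-gon, circumradius r=7 (area = (8/2)·7.000²·sin(360°/8) = 138.59 mm²); the r=7.5 sphere at (2.5, 6) contributes a regular 8-gon of circumradius √(7.5²−3.78²) = 6.478 (area = (8/2)·6.478²·sin(360°/8) = 118.69 mm²); the sphere at (7.5, 6.5) does not reach this height (|z−center|=13.780 > r=9.5); Merging all regions: the regions partially overlap — summed areas 257.28 mm² minus the doubly-counted overlap 48.39 mm² gives 208.89 mm² — area = 208.89 mm²; (whole slice rotated 25° about Z — lengths, areas and connectivity unchanged). So its area = 208.89 mm². Layer 194 is larger (208.89 vs 38.12 mm²).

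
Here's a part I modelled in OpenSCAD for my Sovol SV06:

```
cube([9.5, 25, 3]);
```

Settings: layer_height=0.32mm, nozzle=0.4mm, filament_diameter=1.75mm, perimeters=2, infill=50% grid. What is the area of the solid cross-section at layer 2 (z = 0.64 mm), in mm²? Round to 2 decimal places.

At z = 0.64 mm: the 9.5×25 cube contributes its full rectangle (area 237.50 mm²). Overall, the cross-section is a single solid region. Net area = 237.50 mm².

237.50 mm²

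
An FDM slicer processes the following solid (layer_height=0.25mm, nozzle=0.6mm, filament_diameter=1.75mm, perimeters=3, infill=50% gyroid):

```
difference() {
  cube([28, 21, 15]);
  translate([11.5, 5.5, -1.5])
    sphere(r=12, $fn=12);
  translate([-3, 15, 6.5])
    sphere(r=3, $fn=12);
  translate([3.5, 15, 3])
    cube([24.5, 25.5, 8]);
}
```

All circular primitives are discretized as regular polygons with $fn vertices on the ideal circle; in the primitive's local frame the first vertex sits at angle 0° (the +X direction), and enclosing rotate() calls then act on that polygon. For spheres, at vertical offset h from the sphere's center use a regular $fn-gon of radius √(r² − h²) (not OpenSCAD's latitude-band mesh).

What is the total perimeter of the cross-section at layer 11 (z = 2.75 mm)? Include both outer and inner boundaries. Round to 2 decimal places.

124.75 mm

At z = 2.75 mm: the 28×21 cube contributes its full rectangle (perimeter 98.00 mm); the r=12 sphere at (11.5, 5.5) contributes a regular 12-gon of circumradius √(12²−4.25²) = 11.222 (perimeter = 2·12·11.222·sin(180°/12) = 69.71 mm); the sphere at (-3, 15) is absent (|z−center|=3.750 > r=3); the cube at (3.5, 15) is absent (z outside [3, 11]); After the difference (first − rest): starting from the 28×21 cube, the r=12 sphere at (11.5, 5.5) partially overlaps it — only the 304.24 mm² overlap (of its 377.81 mm²) is removed, clipping the outline — boundary = 124.75 mm. Overall, the cross-section is a single solid region. Total boundary length (outer) = 124.75 mm.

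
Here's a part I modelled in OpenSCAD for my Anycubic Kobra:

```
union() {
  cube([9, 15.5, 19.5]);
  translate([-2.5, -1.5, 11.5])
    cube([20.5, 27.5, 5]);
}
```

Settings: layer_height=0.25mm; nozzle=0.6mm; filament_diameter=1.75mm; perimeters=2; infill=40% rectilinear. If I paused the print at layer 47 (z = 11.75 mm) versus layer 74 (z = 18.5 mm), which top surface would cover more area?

Layer 47 (z = 11.75): the cube is present — its section is the full 9×15.5 rectangle (area 139.50 mm²); the cube at (-2.5, -1.5) (footprint 20.5×27.5) is included at this height (area 563.75 mm²); Taking the union: the 9×15.5 cube lies entirely inside the 20.5×27.5 cube at (-2.5, -1.5), so the union is just the 20.5×27.5 cube at (-2.5, -1.5) — area = 563.75 mm². So its area = 563.75 mm². Layer 74 (z = 18.5): the 9×15.5 cube contributes its full rectangle (area 139.50 mm²); the cube at (-2.5, -1.5) does not reach this height (z outside [11.5, 16.5]); Merging all regions: only the 9×15.5 cube is present, so the union is just that shape — area = 139.50 mm². So its area = 139.50 mm². Layer 47 is larger (563.75 vs 139.50 mm²).

layer 47 (z = 11.75 mm)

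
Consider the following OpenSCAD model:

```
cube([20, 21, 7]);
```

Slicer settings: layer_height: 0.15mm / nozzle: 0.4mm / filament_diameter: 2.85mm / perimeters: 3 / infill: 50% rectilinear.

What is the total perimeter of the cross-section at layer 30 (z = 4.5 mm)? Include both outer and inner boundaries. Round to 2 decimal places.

82.00 mm

At z = 4.5 mm: the cube (footprint 20×21) is included at this height (perimeter 82.00 mm). Overall, the cross-section is a single solid region. Total boundary length (outer) = 82.00 mm.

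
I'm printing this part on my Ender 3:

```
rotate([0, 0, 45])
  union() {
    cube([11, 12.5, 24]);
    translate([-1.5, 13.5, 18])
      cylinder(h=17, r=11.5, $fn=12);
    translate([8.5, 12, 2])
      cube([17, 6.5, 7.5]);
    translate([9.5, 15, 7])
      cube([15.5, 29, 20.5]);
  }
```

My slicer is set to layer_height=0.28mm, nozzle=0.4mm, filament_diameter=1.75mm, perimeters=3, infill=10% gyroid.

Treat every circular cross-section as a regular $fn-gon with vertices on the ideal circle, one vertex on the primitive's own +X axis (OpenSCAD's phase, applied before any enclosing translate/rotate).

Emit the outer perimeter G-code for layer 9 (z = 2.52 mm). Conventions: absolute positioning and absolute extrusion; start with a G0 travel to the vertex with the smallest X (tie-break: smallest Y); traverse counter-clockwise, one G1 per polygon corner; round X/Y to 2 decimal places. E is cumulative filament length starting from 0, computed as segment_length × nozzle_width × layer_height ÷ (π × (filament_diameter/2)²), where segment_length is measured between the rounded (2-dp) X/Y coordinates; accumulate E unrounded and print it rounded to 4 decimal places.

G0 X-8.84 Y8.84 Z2.52
G1 X0.00 Y0.00 E0.5821
G1 X7.78 Y7.78 E1.0945
G1 X-0.71 Y16.26 E1.6532
G1 X9.55 Y26.52 E2.3288
G1 X4.95 Y31.11 E2.6314
G1 X-7.07 Y19.09 E3.4230
G1 X-2.83 Y14.85 E3.7022
G1 X-8.84 Y8.84 E4.0980

At z = 2.52 mm: the cube is present — its section is the full 11×12.5 rectangle; the cylinder at (-1.5, 13.5) is absent (z outside [18, 35]); the cube at (8.5, 12) is present — its section is the full 17×6.5 rectangle; the cube at (9.5, 15) is not intersected at this z (z outside [7, 27.5]); Merging all regions: the regions partially overlap (shared area 1.25 mm²), so overlapping operands fuse into one piece — 1 connected region; (rotated 45° about Z; rotation is an isometry so areas/perimeters/island counts are preserved). The outline is a single polygon with 8 vertices. Extrusion per mm of travel: 0.4 × 0.28 / (π × 0.875²) = 0.046564. Accumulating E over each segment gives final E = 4.0980.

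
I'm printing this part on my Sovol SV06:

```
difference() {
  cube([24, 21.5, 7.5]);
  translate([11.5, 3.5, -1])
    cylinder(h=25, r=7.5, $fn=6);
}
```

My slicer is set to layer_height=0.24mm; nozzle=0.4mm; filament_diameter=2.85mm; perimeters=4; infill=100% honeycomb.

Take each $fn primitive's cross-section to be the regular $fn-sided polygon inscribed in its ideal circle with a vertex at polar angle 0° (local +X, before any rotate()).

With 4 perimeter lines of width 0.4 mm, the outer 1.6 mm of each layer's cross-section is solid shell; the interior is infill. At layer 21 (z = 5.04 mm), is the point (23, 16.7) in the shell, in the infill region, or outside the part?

shell

At z = 5.04 mm: the cube is present — its section is the full 24×21.5 rectangle; the r=7.5 cylinder at (11.5, 3.5) gives a regular 6-gon of circumradius 7.5 (constant along its height); Subtracting the remaining from the first: starting from the 24×21.5 cube, the r=7.5 cylinder at (11.5, 3.5) partially overlaps it — only the 118.50 mm² overlap (of its 146.14 mm²) is removed, clipping the outline — 1 connected region. Overall, the cross-section is a single solid region. The nearest boundary edge runs (24.00, 21.50)→(24.00, 0.00); distance from the point to it = 1.00 mm. The point is inside the cross-section, 1.00 mm from the nearest boundary — within the 1.6 mm shell band (4 × 0.4).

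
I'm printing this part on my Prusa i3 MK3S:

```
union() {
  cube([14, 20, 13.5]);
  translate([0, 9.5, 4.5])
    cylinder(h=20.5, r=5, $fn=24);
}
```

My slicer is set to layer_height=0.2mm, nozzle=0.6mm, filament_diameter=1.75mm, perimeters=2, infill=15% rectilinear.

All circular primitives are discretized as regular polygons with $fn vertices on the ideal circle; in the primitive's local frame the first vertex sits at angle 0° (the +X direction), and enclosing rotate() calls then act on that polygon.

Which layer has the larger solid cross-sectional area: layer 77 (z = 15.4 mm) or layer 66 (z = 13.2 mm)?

Layer 77 (z = 15.4): the cube is not intersected at this z (z outside [0, 13.5]); the cylinder at (0, 9.5): section is a regular 24-gon, circumradius r=5 (area = (24/2)·5.000²·sin(360°/24) = 77.65 mm²); Combining (union): only the r=5 cylinder at (0, 9.5) is present, so the union is just that shape — area = 77.65 mm². So its area = 77.65 mm². Layer 66 (z = 13.2): the cube is present — its section is the full 14×20 rectangle (area 280.00 mm²); the r=5 cylinder at (0, 9.5) contributes a regular 24-gon of circumradius 5 (area = (24/2)·5.000²·sin(360°/24) = 77.65 mm²); Merging all regions: the regions partially overlap — summed areas 357.65 mm² minus the doubly-counted overlap 38.82 mm² gives 318.82 mm² — area = 318.82 mm². So its area = 318.82 mm². Layer 66 is larger (318.82 vs 77.65 mm²).

layer 66 (z = 13.2 mm)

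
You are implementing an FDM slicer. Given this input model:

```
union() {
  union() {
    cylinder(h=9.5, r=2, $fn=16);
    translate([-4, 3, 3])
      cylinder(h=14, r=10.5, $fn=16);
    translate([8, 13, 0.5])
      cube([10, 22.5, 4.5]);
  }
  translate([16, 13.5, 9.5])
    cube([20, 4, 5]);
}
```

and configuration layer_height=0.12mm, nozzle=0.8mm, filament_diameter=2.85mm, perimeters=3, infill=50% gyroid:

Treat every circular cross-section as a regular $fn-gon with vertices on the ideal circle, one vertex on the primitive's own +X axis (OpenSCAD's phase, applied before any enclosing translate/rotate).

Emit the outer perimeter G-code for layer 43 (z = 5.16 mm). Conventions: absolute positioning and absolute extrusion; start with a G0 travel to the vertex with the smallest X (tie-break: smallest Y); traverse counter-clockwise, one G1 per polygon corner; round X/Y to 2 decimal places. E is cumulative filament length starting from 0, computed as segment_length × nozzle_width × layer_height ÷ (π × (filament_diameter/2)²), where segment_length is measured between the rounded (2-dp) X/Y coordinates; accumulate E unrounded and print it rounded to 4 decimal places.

At z = 5.16 mm: the r=2 cylinder contributes a regular 16-gon of circumradius 2; the r=10.5 cylinder at (-4, 3) gives a regular 16-gon of circumradius 10.5 (constant along its height); the cube at (8, 13) is absent (z outside [0.5, 5]); Taking the union: the r=2 cylinder lies entirely inside the r=10.5 cylinder at (-4, 3), so the union is just the r=10.5 cylinder at (-4, 3) — 1 connected region; the cube at (16, 13.5) is absent (z outside [9.5, 14.5]); Taking the union: only the result so far is present, so the union is just that shape — 1 connected region. The outline is a single polygon with 16 vertices. Extrusion per mm of travel: 0.8 × 0.12 / (π × 1.425²) = 0.015048. Accumulating E over each segment gives final E = 0.9863.

G0 X-14.50 Y3.00 Z5.16
G1 X-13.70 Y-1.02 E0.0617
G1 X-11.42 Y-4.42 E0.1233
G1 X-8.02 Y-6.70 E0.1849
G1 X-4.00 Y-7.50 E0.2466
G1 X0.02 Y-6.70 E0.3083
G1 X3.42 Y-4.42 E0.3699
G1 X5.70 Y-1.02 E0.4315
G1 X6.50 Y3.00 E0.4931
G1 X5.70 Y7.02 E0.5548
G1 X3.42 Y10.42 E0.6164
G1 X0.02 Y12.70 E0.6780
G1 X-4.00 Y13.50 E0.7397
G1 X-8.02 Y12.70 E0.8014
G1 X-11.42 Y10.42 E0.8630
G1 X-13.70 Y7.02 E0.9246
G1 X-14.50 Y3.00 E0.9863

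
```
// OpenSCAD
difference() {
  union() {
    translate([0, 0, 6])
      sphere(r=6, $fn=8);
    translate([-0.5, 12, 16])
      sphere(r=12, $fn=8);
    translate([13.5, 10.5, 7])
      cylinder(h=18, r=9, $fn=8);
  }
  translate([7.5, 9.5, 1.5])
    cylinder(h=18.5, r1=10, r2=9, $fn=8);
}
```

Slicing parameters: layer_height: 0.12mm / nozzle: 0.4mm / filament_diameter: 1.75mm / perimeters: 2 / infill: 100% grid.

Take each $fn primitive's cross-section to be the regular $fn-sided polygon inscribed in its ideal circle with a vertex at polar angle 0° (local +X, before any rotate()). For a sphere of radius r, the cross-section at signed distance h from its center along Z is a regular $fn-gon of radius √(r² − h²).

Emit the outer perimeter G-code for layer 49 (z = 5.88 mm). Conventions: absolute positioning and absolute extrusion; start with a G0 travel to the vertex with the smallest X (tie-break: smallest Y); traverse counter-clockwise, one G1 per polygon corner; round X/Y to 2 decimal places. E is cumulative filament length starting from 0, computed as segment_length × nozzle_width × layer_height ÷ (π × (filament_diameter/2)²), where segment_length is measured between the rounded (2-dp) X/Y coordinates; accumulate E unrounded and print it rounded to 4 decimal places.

At z = 5.88 mm: the r=6 sphere slices to a regular 8-gon of circumradius 5.999 (√(r²−h²) with h=0.12 from center); the r=12 sphere at (-0.5, 12) contributes a regular 8-gon of circumradius √(12²−10.12²) = 6.449; the cylinder at (13.5, 10.5) does not reach this height (z outside [7, 25]); Combining (union): the regions partially overlap (shared area 0.19 mm²), so overlapping operands fuse into one piece — 1 connected region; the cone at (7.5, 9.5) contributes a regular 8-gon of circumradius 9.763 (interpolated between r1=10 and r2=9 at t=0.237); Subtracting the remaining from the first: starting from the result so far, the cone at (7.5, 9.5) partially overlaps it — only the 77.34 mm² overlap (of its 269.61 mm²) is removed, clipping the outline — 1 connected region. The outline is a single polygon with 16 vertices. Extrusion per mm of travel: 0.4 × 0.12 / (π × 0.875²) = 0.019956. Accumulating E over each segment gives final E = 1.4473.

G0 X-6.95 Y12.00 Z5.88
G1 X-5.06 Y7.44 E0.0985
G1 X-0.79 Y5.67 E0.1907
G1 X-4.24 Y4.24 E0.2653
G1 X-6.00 Y0.00 E0.3569
G1 X-4.24 Y-4.24 E0.4485
G1 X0.00 Y-6.00 E0.5401
G1 X4.24 Y-4.24 E0.6317
G1 X6.00 Y0.00 E0.7233
G1 X5.82 Y0.43 E0.7327
G1 X0.60 Y2.60 E0.8455
G1 X-2.26 Y9.50 E0.9945
G1 X0.60 Y16.40 E1.1436
G1 X2.52 Y17.20 E1.1851
G1 X-0.50 Y18.45 E1.2503
G1 X-5.06 Y16.56 E1.3488
G1 X-6.95 Y12.00 E1.4473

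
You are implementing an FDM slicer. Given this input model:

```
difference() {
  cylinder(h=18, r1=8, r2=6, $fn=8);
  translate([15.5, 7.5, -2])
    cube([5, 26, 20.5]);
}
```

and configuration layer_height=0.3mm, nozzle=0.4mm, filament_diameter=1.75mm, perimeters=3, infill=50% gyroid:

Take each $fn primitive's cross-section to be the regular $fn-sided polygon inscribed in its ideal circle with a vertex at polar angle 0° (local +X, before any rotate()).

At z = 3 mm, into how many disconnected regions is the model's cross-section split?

At z = 3 mm: the cone contributes a regular 8-gon of circumradius 7.667 (interpolated between r1=8 and r2=6 at t=0.167); the cube at (15.5, 7.5) (footprint 5×26) is included at this height; Taking the first minus the rest: starting from the cone, the 5×26 cube at (15.5, 7.5) misses the remaining region (no effect) — 1 connected region. The result has 1 disconnected region.

1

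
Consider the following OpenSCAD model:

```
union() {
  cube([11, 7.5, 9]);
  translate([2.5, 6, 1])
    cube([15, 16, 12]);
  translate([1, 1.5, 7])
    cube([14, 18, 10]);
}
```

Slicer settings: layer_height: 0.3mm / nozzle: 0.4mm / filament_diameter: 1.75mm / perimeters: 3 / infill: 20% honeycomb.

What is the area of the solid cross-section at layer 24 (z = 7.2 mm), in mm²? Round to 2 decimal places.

345.75 mm²

At z = 7.2 mm: the cube is present — its section is the full 11×7.5 rectangle (area 82.50 mm²); the cube at (2.5, 6) (footprint 15×16) is included at this height (area 240.00 mm²); the cube at (1, 1.5) (footprint 14×18) is included at this height (area 252.00 mm²); Taking the union: the regions partially overlap — summed areas 574.50 mm² minus the doubly-counted overlap 228.75 mm² gives 345.75 mm² — area = 345.75 mm². Overall, the cross-section is a single solid region. Net area = 345.75 mm².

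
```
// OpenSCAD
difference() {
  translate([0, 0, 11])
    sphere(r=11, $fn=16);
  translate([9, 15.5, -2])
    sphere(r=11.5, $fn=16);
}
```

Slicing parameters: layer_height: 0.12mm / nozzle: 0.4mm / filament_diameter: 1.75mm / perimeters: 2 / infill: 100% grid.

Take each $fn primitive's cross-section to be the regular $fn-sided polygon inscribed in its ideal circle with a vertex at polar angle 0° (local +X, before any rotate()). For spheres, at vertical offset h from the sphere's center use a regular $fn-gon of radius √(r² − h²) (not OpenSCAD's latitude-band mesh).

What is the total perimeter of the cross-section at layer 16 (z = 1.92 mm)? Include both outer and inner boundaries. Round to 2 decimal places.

38.76 mm

At z = 1.92 mm: the sphere: section is a regular 16-gon, circumradius = √(r²−h²) = √(11²−9.08²) = 6.209 (perimeter = 2·16·6.209·sin(180°/16) = 38.76 mm); the r=11.5 sphere at (9, 15.5) contributes a regular 16-gon of circumradius √(11.5²−3.92²) = 10.811 (perimeter = 2·16·10.811·sin(180°/16) = 67.49 mm); Subtracting the remaining from the first: starting from the r=11 sphere, the r=11.5 sphere at (9, 15.5) misses the remaining region (no effect) — boundary = 38.76 mm. Overall, the cross-section is a single solid region. Total boundary length (outer) = 38.76 mm.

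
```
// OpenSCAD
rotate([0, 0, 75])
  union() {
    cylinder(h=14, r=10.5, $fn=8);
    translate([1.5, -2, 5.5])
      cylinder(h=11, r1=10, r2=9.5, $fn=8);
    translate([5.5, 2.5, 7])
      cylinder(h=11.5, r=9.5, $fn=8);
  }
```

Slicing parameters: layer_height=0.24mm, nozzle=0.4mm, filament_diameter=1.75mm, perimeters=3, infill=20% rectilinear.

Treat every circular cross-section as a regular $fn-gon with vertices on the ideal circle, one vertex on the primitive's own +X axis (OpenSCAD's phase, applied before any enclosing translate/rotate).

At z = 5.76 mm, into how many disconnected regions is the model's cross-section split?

1

At z = 5.76 mm: the cylinder: section is a regular 8-gon, circumradius r=10.5; the cone at (1.5, -2) contributes a regular 8-gon of circumradius 9.988 (interpolated between r1=10 and r2=9.5 at t=0.024); the cylinder at (5.5, 2.5) is not intersected at this z (z outside [7, 18.5]); Combining (union): the regions partially overlap (shared area 247.10 mm²), so overlapping operands fuse into one piece — 1 connected region; (rotated 75° about Z; rotation is an isometry so areas/perimeters/island counts are preserved). The result has 1 disconnected region.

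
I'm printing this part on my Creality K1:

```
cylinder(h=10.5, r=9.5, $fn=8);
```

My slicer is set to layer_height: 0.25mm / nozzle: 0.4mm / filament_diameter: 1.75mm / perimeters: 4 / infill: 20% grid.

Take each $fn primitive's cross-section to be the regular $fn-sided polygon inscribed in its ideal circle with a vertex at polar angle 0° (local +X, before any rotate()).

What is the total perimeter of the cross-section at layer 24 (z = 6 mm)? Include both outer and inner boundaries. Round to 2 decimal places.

At z = 6 mm: the r=9.5 cylinder contributes a regular 8-gon of circumradius 9.5 (perimeter = 2·8·9.500·sin(180°/8) = 58.17 mm). Overall, the cross-section is a single solid region. Total boundary length (outer) = 58.17 mm.

58.17 mm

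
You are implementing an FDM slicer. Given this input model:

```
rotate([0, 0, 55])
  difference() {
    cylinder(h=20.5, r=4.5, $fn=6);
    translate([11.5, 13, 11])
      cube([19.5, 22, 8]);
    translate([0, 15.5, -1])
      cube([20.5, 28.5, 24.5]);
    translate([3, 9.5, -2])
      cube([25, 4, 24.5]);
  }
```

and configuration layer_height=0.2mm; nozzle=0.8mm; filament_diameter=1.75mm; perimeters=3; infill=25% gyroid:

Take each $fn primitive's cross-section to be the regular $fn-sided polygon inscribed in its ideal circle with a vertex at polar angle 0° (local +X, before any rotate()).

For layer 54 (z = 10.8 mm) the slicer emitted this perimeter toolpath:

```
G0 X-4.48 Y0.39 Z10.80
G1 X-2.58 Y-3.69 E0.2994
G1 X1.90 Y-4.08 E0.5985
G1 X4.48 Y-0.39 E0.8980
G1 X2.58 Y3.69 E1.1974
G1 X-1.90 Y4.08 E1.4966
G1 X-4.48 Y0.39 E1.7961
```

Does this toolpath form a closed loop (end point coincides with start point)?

yes

Start point (G0): (-4.48, 0.39). End point (last G1): the path returns to the start — closed.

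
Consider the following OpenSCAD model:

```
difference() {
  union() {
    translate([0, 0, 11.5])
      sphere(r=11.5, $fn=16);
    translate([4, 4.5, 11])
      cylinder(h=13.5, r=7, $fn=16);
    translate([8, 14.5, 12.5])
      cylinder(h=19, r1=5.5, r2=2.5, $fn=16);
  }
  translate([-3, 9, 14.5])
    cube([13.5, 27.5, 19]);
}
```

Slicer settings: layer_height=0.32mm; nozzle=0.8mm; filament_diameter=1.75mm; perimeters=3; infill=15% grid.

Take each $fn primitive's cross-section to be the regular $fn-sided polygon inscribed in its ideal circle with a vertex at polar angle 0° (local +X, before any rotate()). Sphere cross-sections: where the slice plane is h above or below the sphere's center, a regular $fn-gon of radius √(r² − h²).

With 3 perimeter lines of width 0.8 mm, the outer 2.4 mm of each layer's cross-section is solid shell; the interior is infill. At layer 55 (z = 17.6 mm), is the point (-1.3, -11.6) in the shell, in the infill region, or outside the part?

At z = 17.6 mm: the sphere: section is a regular 16-gon, circumradius = √(r²−h²) = √(11.5²−6.1²) = 9.749; the r=7 cylinder at (4, 4.5) gives a regular 16-gon of circumradius 7 (constant along its height); the cone at (8, 14.5) contributes a regular 16-gon of circumradius 4.695 (interpolated between r1=5.5 and r2=2.5 at t=0.268); Merging all regions: the regions partially overlap (shared area 114.37 mm²), so overlapping operands fuse into one piece — 1 connected region; the 13.5×27.5 cube at (-3, 9) contributes its full rectangle; After the difference (first − rest): starting from that combined region, the 13.5×27.5 cube at (-3, 9) partially overlaps it — only the 71.91 mm² overlap (of its 371.25 mm²) is removed, clipping the outline — 2 connected regions. Overall, the cross-section has 2 separate islands. The nearest boundary edge runs (-0.00, -9.75)→(-3.73, -9.01); distance from the point to it = 2.07 mm. The point is not inside any of the regions above, so it lies outside the cross-section (2.07 mm from the nearest boundary).

outside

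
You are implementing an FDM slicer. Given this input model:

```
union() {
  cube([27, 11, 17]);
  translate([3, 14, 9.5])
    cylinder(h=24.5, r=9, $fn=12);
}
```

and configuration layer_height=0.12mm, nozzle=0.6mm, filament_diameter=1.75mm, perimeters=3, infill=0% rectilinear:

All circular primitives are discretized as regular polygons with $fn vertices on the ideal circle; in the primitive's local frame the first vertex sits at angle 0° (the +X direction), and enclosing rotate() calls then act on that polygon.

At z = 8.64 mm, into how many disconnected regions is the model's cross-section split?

At z = 8.64 mm: the 27×11 cube contributes its full rectangle; the cylinder at (3, 14) does not reach this height (z outside [9.5, 34]); Taking the union: only the 27×11 cube is present, so the union is just that shape — 1 connected region. The result has 1 disconnected region.

1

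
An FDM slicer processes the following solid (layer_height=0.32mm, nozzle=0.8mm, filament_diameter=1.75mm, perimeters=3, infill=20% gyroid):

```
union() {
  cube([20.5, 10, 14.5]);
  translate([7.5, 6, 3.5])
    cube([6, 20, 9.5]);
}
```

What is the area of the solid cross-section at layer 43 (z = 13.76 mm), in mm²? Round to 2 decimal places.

205.00 mm²

At z = 13.76 mm: the cube is present — its section is the full 20.5×10 rectangle (area 205.00 mm²); the cube at (7.5, 6) does not reach this height (z outside [3.5, 13]); Taking the union: only the 20.5×10 cube is present, so the union is just that shape — area = 205.00 mm². Overall, the cross-section is a single solid region. Net area = 205.00 mm².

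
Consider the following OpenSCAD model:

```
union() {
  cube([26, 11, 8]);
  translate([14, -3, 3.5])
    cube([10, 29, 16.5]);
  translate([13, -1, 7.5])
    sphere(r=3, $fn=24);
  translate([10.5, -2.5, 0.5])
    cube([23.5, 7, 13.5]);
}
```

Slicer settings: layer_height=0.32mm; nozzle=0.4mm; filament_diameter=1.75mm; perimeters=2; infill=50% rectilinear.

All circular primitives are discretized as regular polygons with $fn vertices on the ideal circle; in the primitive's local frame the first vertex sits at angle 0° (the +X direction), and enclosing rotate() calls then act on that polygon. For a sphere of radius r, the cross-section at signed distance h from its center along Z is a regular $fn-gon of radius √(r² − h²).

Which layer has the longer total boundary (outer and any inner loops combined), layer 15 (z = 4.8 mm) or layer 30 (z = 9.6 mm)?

Layer 15 (z = 4.8): the cube is present — its section is the full 26×11 rectangle (perimeter 74.00 mm); the 10×29 cube at (14, -3) contributes its full rectangle (perimeter 78.00 mm); the r=3 sphere at (13, -1) slices to a regular 24-gon of circumradius 1.308 (√(r²−h²) with h=2.7 from center) (perimeter = 2·24·1.308·sin(180°/24) = 8.19 mm); the cube at (10.5, -2.5) is present — its section is the full 23.5×7 rectangle (perimeter 61.00 mm); Taking the union: the regions partially overlap (shared area 210.06 mm²), so the edge portions inside another operand are dropped and the merged outline is re-measured after clipping — boundary = 126.00 mm. So its perimeter = 126.00 mm. Layer 30 (z = 9.6): the cube is absent (z outside [0, 8]); the cube at (14, -3) is present — its section is the full 10×29 rectangle (perimeter 78.00 mm); the r=3 sphere at (13, -1) contributes a regular 24-gon of circumradius √(3²−2.1²) = 2.142 (perimeter = 2·24·2.142·sin(180°/24) = 13.42 mm); the cube at (10.5, -2.5) is present — its section is the full 23.5×7 rectangle (perimeter 61.00 mm); Merging all regions: the regions partially overlap (shared area 83.05 mm²), so the edge portions inside another operand are dropped and the merged outline is re-measured after clipping — boundary = 104.83 mm. So its perimeter = 104.83 mm. Layer 15 is larger (126.00 vs 104.83 mm).

layer 15 (z = 4.8 mm)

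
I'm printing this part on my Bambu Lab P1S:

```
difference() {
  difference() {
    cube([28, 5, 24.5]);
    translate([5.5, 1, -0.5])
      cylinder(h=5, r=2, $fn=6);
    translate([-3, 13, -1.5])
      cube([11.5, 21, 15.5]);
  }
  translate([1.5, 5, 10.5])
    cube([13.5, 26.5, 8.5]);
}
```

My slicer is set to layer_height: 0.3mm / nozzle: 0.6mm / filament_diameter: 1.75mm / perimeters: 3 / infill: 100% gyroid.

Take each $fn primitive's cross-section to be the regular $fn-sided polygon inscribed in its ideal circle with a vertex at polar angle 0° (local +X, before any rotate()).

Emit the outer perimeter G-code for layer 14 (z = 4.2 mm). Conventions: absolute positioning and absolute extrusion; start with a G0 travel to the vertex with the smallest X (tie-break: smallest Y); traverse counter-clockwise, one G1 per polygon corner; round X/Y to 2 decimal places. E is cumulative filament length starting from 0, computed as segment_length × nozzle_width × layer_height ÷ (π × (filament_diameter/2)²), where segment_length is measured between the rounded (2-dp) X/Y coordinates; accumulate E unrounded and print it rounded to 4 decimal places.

At z = 4.2 mm: the 28×5 cube contributes its full rectangle; the r=2 cylinder at (5.5, 1) contributes a regular 6-gon of circumradius 2; the 11.5×21 cube at (-3, 13) contributes its full rectangle; After the difference (first − rest): starting from the 28×5 cube, the r=2 cylinder at (5.5, 1) partially overlaps it — only the 8.62 mm² overlap (of its 10.39 mm²) is removed, clipping the outline; the 11.5×21 cube at (-3, 13) misses the remaining region (no effect) — 1 connected region; the cube at (1.5, 5) does not reach this height (z outside [10.5, 19]); Subtracting the remaining from the first: none of the subtracted shapes is present at this height, so that combined region is unchanged — 1 connected region. The outline is a single polygon with 10 vertices. Extrusion per mm of travel: 0.6 × 0.3 / (π × 0.875²) = 0.074835. Accumulating E over each segment gives final E = 5.3484.

G0 X0.00 Y0.00 Z4.20
G1 X4.08 Y0.00 E0.3053
G1 X3.50 Y1.00 E0.3918
G1 X4.50 Y2.73 E0.5414
G1 X6.50 Y2.73 E0.6910
G1 X7.50 Y1.00 E0.8406
G1 X6.92 Y0.00 E0.9271
G1 X28.00 Y0.00 E2.5046
G1 X28.00 Y5.00 E2.8788
G1 X0.00 Y5.00 E4.9742
G1 X0.00 Y0.00 E5.3484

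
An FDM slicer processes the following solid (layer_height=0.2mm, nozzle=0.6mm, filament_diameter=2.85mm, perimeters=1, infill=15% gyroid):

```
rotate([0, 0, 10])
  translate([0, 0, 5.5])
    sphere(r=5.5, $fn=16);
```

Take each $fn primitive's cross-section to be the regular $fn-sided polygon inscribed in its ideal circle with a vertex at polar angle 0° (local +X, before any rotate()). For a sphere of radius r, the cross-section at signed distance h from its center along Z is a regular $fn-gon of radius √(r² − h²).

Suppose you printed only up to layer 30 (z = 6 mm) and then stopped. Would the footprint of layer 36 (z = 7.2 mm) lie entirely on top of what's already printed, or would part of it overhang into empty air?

entirely on top

Compare the two slices. At z = 6: the r=5.5 sphere slices to a regular 16-gon of circumradius 5.477 (√(r²−h²) with h=0.5 from center) (area = (16/2)·5.477²·sin(360°/16) = 91.84 mm²); (whole slice rotated 10° about Z — lengths, areas and connectivity unchanged). At z = 7.2: the r=5.5 sphere slices to a regular 16-gon of circumradius 5.231 (√(r²−h²) with h=1.7 from center) (area = (16/2)·5.231²·sin(360°/16) = 83.76 mm²); (whole slice rotated 10° about Z — lengths, areas and connectivity unchanged). Checking containment: the cross-section at z = 7.2 is a subset of the cross-section at z = 6.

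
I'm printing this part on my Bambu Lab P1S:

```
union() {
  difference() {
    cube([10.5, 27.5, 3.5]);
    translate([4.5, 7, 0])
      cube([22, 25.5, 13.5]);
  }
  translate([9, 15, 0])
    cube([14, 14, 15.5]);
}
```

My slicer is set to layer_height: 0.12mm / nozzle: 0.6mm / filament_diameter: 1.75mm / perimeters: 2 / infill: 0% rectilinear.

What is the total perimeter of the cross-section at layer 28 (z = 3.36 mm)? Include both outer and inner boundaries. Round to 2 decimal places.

At z = 3.36 mm: the 10.5×27.5 cube contributes its full rectangle (perimeter 76.00 mm); the cube at (4.5, 7) is present — its section is the full 22×25.5 rectangle (perimeter 95.00 mm); Taking the first minus the rest: starting from the 10.5×27.5 cube, the 22×25.5 cube at (4.5, 7) partially overlaps it — only the 123.00 mm² overlap (of its 561.00 mm²) is removed, clipping the outline — boundary = 76.00 mm; the cube at (9, 15) is present — its section is the full 14×14 rectangle (perimeter 56.00 mm); Combining (union): the 2 present regions are separate (no shared area or edge), so areas and boundary lengths simply add and each stays a separate island — boundary = 132.00 mm. Overall, the cross-section has 2 separate islands. Total boundary length (outer) = 132.00 mm.

132.00 mm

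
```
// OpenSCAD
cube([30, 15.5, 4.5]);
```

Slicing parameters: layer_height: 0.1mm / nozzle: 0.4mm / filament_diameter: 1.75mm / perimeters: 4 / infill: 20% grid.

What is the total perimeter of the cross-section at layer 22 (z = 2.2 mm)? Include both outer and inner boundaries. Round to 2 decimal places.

At z = 2.2 mm: the cube is present — its section is the full 30×15.5 rectangle (perimeter 91.00 mm). Overall, the cross-section is a single solid region. Total boundary length (outer) = 91.00 mm.

91.00 mm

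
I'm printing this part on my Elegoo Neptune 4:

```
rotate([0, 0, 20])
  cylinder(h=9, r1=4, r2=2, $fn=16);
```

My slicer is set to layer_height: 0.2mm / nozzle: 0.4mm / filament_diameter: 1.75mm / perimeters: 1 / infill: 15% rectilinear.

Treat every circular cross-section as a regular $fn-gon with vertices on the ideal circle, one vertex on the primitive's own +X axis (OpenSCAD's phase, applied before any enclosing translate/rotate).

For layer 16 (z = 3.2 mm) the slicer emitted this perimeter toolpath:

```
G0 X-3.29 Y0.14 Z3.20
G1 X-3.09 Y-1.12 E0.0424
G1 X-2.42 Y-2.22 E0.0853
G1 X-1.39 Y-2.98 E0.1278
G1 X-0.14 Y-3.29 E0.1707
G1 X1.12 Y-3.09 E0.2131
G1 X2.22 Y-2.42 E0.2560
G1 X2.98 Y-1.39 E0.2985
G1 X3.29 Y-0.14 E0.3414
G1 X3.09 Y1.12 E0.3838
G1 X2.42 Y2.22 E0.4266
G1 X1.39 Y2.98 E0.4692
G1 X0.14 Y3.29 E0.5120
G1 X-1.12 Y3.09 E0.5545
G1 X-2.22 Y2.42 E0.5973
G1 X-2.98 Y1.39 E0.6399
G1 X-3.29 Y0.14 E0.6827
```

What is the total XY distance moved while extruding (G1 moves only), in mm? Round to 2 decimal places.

20.53 mm

Sum the Euclidean lengths of each G1 segment: total = 20.53 mm.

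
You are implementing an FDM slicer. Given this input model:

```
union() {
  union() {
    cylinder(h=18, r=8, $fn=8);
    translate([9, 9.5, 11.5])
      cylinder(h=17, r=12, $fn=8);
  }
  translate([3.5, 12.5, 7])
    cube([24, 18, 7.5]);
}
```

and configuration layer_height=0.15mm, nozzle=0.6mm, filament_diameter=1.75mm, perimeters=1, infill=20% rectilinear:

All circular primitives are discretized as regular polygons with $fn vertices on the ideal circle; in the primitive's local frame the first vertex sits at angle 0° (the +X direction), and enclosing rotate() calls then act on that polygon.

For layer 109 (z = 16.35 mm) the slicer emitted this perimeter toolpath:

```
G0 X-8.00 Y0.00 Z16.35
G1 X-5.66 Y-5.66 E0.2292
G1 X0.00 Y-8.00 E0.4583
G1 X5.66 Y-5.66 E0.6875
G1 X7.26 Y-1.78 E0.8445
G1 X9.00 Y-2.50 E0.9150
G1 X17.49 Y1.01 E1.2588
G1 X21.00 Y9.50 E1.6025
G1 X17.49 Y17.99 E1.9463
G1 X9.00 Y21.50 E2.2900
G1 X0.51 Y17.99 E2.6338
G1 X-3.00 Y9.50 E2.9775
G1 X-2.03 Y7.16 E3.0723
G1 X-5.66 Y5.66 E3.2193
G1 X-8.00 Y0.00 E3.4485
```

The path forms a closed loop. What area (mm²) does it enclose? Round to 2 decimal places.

535.06 mm²

Apply the shoelace formula to the sequence of (X, Y) vertices; enclosed area = 535.06 mm².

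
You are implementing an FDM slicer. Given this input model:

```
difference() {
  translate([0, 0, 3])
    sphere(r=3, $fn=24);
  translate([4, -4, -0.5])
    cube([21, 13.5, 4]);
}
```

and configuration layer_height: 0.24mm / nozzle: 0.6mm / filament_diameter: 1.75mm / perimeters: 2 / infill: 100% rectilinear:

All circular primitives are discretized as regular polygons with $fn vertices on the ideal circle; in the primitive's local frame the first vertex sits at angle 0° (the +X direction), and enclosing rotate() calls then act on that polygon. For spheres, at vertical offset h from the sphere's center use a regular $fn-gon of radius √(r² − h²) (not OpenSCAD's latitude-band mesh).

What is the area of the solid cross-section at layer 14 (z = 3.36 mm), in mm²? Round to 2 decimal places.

27.55 mm²

At z = 3.36 mm: the r=3 sphere contributes a regular 24-gon of circumradius √(3²−0.36²) = 2.978 (area = (24/2)·2.978²·sin(360°/24) = 27.55 mm²); the cube at (4, -4) is present — its section is the full 21×13.5 rectangle (area 283.50 mm²); After the difference (first − rest): starting from the r=3 sphere (27.55 mm²), the 21×13.5 cube at (4, -4) misses the remaining region (no effect) — area = 27.55 mm². Overall, the cross-section is a single solid region. Net area = 27.55 mm².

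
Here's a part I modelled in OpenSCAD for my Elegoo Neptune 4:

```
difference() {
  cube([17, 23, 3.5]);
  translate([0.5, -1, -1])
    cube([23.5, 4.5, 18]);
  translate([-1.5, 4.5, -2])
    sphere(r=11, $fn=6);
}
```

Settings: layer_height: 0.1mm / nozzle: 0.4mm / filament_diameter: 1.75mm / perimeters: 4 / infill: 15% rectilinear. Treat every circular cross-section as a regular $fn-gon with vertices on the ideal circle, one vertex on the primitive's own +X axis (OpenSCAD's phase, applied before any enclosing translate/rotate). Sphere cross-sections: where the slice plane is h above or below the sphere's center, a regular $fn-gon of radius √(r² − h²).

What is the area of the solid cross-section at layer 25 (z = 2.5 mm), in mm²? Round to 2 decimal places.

At z = 2.5 mm: the cube is present — its section is the full 17×23 rectangle (area 391.00 mm²); the cube at (0.5, -1) is present — its section is the full 23.5×4.5 rectangle (area 105.75 mm²); the r=11 sphere at (-1.5, 4.5) contributes a regular 6-gon of circumradius √(11²−4.5²) = 10.037 (area = (6/2)·10.037²·sin(360°/6) = 261.76 mm²); After the difference (first − rest): starting from the 17×23 cube (391.00 mm²), the 23.5×4.5 cube at (0.5, -1) partially overlaps it — only the 57.75 mm² overlap (of its 105.75 mm²) is removed, clipping the outline; the r=11 sphere at (-1.5, 4.5) partially overlaps it — only the 62.40 mm² overlap (of its 261.76 mm²) is removed, clipping the outline — area = 270.85 mm². Overall, the cross-section is a single solid region. Net area = 270.85 mm².

270.85 mm²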